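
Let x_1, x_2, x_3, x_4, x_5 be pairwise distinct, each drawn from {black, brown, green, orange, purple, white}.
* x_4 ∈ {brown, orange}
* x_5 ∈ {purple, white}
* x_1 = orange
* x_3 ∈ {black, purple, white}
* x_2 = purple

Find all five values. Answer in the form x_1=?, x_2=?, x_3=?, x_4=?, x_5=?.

x_1's domain is down to {orange}, so x_1 = orange. So x_4 can't be orange.
x_2 has just one choice, so x_2 = purple. So x_3, x_5 can't be purple.
That leaves x_4 = brown.
x_5's domain is down to {white}, so x_5 = white. Strike white from x_3.
x_3's domain is down to {black}, so x_3 = black.

x_1=orange, x_2=purple, x_3=black, x_4=brown, x_5=white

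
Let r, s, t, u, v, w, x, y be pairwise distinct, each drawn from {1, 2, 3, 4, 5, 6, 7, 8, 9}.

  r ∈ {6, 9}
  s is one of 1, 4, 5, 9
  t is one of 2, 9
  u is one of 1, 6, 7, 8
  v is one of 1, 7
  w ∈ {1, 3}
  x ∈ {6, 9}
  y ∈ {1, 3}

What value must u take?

8

The 2 variables r and x are confined to {6, 9}, which locks those values in; drop them from s, t, u.
t must be 2 (only option left).
w and y between them cover only {1, 3} — a naked pair. Remove those values from s, u, v.
That leaves v = 7. Strike 7 from u.
So u = 8.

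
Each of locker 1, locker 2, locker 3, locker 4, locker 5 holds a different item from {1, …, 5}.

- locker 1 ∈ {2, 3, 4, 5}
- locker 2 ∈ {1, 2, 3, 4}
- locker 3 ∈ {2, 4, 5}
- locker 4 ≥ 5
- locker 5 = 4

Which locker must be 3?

locker 4 must be 5 (only option left). Remove 5 from locker 1, locker 3.
locker 5 has just one choice, so locker 5 = 4. So locker 1, locker 2, locker 3 can't be 4.
locker 3 has just one choice, so locker 3 = 2. Strike 2 from locker 1, locker 2.

locker 1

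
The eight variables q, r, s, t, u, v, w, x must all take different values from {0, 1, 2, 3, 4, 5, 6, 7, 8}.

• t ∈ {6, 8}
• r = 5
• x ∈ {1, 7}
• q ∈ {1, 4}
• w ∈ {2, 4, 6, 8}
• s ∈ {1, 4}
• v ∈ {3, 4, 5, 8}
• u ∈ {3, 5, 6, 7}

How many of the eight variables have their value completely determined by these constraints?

3

r must be 5 (only option left). So u, v can't be 5.
The 7 still-open variables together cover exactly {1, 2, 3, 4, 6, 7, 8} — 7 values for 7 variables — and 2 appears only in w's list, so w = 2.
q and s share exactly the 2 values {1, 4}; by pigeonhole those values go to them, so strike 1, 4 from v, x.
x must be 7 (only option left). Strike 7 from u.
Determined: r=5, w=2, x=7. The other variables each still have more than one consistent value. That makes 3.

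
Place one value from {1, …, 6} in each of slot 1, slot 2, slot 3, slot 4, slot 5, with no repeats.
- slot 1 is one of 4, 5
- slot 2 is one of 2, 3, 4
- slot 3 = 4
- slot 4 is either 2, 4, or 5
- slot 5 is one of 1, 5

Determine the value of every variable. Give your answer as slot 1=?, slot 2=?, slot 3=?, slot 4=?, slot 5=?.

slot 3 must be 4 (only option left). So slot 1, slot 2, slot 4 can't be 4.
slot 1 must be 5 (only option left). Strike 5 from slot 4, slot 5.
slot 4's domain is down to {2}, so slot 4 = 2. Eliminate 2 elsewhere: slot 2.
slot 5 must be 1 (only option left).
That leaves slot 2 = 3.

slot 1=5, slot 2=3, slot 3=4, slot 4=2, slot 5=1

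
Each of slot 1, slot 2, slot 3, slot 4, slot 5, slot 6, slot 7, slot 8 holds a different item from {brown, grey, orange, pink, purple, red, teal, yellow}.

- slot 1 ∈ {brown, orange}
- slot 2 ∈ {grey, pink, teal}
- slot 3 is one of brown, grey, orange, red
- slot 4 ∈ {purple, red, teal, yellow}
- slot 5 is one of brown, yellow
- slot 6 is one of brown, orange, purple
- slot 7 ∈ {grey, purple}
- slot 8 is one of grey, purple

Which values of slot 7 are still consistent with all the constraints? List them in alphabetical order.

Among the 8 variables, pink fits only slot 2 (and all 8 values in {brown, grey, orange, pink, purple, red, teal, yellow} must be used), so slot 2 = pink.
Among the 7 still-open variables, teal fits only slot 4 (and all 7 values in {brown, grey, orange, purple, red, teal, yellow} must be used), so slot 4 = teal.
The 6 still-open variables together cover exactly {brown, grey, orange, purple, red, yellow} — 6 values for 6 variables — and red appears only in slot 3's list, so slot 3 = red.
The 5 still-open variables draw from only 5 values {brown, grey, orange, purple, yellow}, so each is used; only slot 5 can be yellow, hence slot 5 = yellow.
slot 7 and slot 8 share exactly the 2 values {grey, purple}; by pigeonhole those values go to them, so strike grey, purple from slot 6.
No further eliminations apply; slot 7 can still be any of grey, purple.

grey, purple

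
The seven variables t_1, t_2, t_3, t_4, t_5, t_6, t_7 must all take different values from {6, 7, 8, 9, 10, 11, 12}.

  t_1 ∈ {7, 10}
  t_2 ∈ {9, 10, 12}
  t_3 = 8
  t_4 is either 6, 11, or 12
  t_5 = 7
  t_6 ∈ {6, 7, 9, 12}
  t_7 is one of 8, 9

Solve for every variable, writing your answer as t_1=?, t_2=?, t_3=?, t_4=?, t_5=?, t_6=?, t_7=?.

t_3 must be 8 (only option left). So t_7 can't be 8.
t_5 must be 7 (only option left). Eliminate 7 elsewhere: t_1, t_6.
t_7 has just one choice, so t_7 = 9. Eliminate 9 elsewhere: t_2, t_6.
That leaves t_1 = 10. Strike 10 from t_2.
t_2's domain is down to {12}, so t_2 = 12. Remove 12 from t_4, t_6.
t_6's domain is down to {6}, so t_6 = 6. Strike 6 from t_4.
That leaves t_4 = 11.

t_1=10, t_2=12, t_3=8, t_4=11, t_5=7, t_6=6, t_7=9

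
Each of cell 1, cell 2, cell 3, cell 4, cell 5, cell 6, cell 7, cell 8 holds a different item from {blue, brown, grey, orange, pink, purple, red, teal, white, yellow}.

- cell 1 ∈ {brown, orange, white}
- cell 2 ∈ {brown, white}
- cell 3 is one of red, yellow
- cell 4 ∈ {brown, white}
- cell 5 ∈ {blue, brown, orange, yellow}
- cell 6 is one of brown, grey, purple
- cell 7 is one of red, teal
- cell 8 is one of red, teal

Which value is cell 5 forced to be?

blue

cell 2 and cell 4 between them cover only {brown, white} — a naked pair. Remove those values from cell 1, cell 5, cell 6.
cell 1 must be orange (only option left). So cell 5 can't be orange.
The 2 variables cell 7 and cell 8 are confined to {red, teal}, which locks those values in; drop them from cell 3.
cell 3 has just one choice, so cell 3 = yellow. So cell 5 can't be yellow.
So cell 5 = blue.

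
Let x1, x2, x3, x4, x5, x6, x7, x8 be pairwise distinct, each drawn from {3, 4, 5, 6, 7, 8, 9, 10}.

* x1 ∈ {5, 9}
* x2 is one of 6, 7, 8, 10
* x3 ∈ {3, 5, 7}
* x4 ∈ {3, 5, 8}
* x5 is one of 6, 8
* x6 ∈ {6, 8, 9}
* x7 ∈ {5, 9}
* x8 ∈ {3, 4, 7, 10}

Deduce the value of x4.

Among the 8 variables, 4 fits only x8 (and all 8 values in {3, 4, 5, 6, 7, 8, 9, 10} must be used), so x8 = 4.
Among the 7 still-open variables, 10 fits only x2 (and all 7 values in {3, 5, 6, 7, 8, 9, 10} must be used), so x2 = 10.
The 6 still-open variables together cover exactly {3, 5, 6, 7, 8, 9} — 6 values for 6 variables — and 7 appears only in x3's list, so x3 = 7.
The 5 still-open variables together cover exactly {3, 5, 6, 8, 9} — 5 values for 5 variables — and 3 appears only in x4's list, so x4 = 3.

3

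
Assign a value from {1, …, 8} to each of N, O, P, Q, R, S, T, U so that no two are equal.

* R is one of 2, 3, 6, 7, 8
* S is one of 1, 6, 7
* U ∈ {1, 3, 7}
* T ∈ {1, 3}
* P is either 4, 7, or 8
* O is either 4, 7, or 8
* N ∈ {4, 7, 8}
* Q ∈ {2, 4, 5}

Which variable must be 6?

Among the 8 variables, 5 fits only Q (and all 8 values in {1, 2, 3, 4, 5, 6, 7, 8} must be used), so Q = 5.
Among the 7 still-open variables, 2 fits only R (and all 7 values in {1, 2, 3, 4, 6, 7, 8} must be used), so R = 2.
The 6 still-open variables draw from only 6 values {1, 3, 4, 6, 7, 8}, so each is used; only S can be 6, hence S = 6.

S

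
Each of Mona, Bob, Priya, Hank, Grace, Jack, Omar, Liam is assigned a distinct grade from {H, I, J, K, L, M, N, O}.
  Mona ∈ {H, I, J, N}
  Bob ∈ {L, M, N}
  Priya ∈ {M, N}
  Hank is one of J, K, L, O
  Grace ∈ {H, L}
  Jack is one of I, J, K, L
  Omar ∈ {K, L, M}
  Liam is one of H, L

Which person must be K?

The 8 variables draw from only 8 values {H, I, J, K, L, M, N, O}, so each is used; only Hank can be O, hence Hank = O.
The 2 variables Grace and Liam are confined to {H, L}, which locks those values in; drop them from Mona, Bob, Jack, Omar.
Bob and Priya share exactly the 2 values {M, N}; by pigeonhole those values go to them, so strike M, N from Mona, Omar.
So K goes to Omar.

Omar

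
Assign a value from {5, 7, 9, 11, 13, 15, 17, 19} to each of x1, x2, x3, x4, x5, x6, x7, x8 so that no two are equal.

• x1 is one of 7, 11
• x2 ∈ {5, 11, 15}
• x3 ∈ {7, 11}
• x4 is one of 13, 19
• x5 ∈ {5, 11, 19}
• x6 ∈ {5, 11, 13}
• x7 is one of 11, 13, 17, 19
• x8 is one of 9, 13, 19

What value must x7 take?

Among the 8 variables, 9 fits only x8 (and all 8 values in {5, 7, 9, 11, 13, 15, 17, 19} must be used), so x8 = 9.
The 7 still-open variables draw from only 7 values {5, 7, 11, 13, 15, 17, 19}, so each is used; only x2 can be 15, hence x2 = 15.
Among the 6 still-open variables, 17 fits only x7 (and all 6 values in {5, 7, 11, 13, 17, 19} must be used), so x7 = 17.

17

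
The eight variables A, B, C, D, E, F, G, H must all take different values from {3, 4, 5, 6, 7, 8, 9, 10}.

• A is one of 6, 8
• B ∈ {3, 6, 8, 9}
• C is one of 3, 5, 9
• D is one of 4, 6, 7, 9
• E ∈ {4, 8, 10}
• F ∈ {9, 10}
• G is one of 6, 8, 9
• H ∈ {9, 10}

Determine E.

4

The 8 variables draw from only 8 values {3, 4, 5, 6, 7, 8, 9, 10}, so each is used; only C can be 5, hence C = 5.
The 7 still-open variables together cover exactly {3, 4, 6, 7, 8, 9, 10} — 7 values for 7 variables — and 3 appears only in B's list, so B = 3.
Among the 6 still-open variables, 7 fits only D (and all 6 values in {4, 6, 7, 8, 9, 10} must be used), so D = 7.
The 5 still-open variables draw from only 5 values {4, 6, 8, 9, 10}, so each is used; only E can be 4, hence E = 4.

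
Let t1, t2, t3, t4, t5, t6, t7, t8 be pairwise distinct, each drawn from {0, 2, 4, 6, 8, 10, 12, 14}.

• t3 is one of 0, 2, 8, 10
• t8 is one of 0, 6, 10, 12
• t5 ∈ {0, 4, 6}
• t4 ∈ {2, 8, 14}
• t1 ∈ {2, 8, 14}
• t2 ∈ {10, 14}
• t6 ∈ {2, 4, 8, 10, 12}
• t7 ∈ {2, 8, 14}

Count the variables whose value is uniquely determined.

t1, t4, t7 between them cover only {2, 8, 14} — a naked triple. Remove those values from t2, t3, t6.
That leaves t2 = 10. Strike 10 from t3, t6, t8.
t3 has just one choice, so t3 = 0. So t5, t8 can't be 0.
Determined: t2=10, t3=0. The other variables each still have more than one consistent value. That makes 2.

2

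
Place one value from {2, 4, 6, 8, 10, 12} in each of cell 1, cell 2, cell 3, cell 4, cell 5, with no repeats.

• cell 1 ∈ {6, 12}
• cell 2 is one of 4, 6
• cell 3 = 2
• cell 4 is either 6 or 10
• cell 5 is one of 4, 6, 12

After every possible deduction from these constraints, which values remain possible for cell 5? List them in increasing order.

4, 6, 12

cell 3 must be 2 (only option left).
The 4 still-open variables draw from only 4 values {4, 6, 10, 12}, so each is used; only cell 4 can be 10, hence cell 4 = 10.
No further eliminations apply; cell 5 can still be any of 4, 6, 12.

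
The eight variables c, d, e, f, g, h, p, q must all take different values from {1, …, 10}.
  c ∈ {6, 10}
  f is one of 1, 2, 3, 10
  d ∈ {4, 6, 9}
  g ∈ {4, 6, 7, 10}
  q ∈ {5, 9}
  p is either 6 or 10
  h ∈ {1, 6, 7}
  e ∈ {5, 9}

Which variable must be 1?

c and p between them cover only {6, 10} — a naked pair. Remove those values from d, f, g, h.
e and q share exactly the 2 values {5, 9}; by pigeonhole those values go to them, so strike 5, 9 from d.
That leaves d = 4. Strike 4 from g.
g must be 7 (only option left). Remove 7 from h.
So 1 goes to h.

h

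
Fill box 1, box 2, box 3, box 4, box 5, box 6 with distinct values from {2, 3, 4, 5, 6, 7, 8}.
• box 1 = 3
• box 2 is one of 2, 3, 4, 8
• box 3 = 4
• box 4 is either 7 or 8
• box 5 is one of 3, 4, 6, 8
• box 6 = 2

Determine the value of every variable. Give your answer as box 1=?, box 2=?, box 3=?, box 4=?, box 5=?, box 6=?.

box 1=3, box 2=8, box 3=4, box 4=7, box 5=6, box 6=2

box 1 must be 3 (only option left). Remove 3 from box 2, box 5.
That leaves box 3 = 4. So box 2, box 5 can't be 4.
box 6's domain is down to {2}, so box 6 = 2. Remove 2 from box 2.
That leaves box 2 = 8. Remove 8 from box 4, box 5.
box 4's domain is down to {7}, so box 4 = 7.
box 5 must be 6 (only option left).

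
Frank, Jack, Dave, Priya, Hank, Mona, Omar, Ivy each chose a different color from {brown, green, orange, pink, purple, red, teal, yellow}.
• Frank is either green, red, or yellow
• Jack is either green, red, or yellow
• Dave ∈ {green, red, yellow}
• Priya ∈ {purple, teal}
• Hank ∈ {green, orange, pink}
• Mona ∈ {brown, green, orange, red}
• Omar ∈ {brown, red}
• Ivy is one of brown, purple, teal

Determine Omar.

brown

Among the 8 variables, pink fits only Hank (and all 8 values in {brown, green, orange, pink, purple, red, teal, yellow} must be used), so Hank = pink.
Among the 7 still-open variables, orange fits only Mona (and all 7 values in {brown, green, orange, purple, red, teal, yellow} must be used), so Mona = orange.
Frank, Jack, Dave between them cover only {green, red, yellow} — a naked triple. Remove those values from Omar.
So Omar = brown.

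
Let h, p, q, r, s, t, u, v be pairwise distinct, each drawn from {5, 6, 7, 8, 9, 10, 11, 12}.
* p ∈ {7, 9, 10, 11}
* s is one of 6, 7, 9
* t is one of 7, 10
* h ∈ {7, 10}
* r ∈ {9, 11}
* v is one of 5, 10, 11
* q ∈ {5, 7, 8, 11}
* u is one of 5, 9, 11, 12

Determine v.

The 8 variables draw from only 8 values {5, 6, 7, 8, 9, 10, 11, 12}, so each is used; only s can be 6, hence s = 6.
The 7 still-open variables draw from only 7 values {5, 7, 8, 9, 10, 11, 12}, so each is used; only q can be 8, hence q = 8.
Among the 6 still-open variables, 12 fits only u (and all 6 values in {5, 7, 9, 10, 11, 12} must be used), so u = 12.
Among the 5 still-open variables, 5 fits only v (and all 5 values in {5, 7, 9, 10, 11} must be used), so v = 5.

5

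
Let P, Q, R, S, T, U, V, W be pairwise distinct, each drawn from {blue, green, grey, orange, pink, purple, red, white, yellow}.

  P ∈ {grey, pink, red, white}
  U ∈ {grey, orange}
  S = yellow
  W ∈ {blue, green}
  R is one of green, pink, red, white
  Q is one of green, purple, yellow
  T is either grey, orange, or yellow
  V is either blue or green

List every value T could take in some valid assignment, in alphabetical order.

S has just one choice, so S = yellow. So Q, T can't be yellow.
T and U between them cover only {grey, orange} — a naked pair. Remove those values from P.
The 2 variables V and W are confined to {blue, green}, which locks those values in; drop them from Q, R.
Q's domain is down to {purple}, so Q = purple.
No further eliminations apply; T can still be any of grey, orange.

grey, orange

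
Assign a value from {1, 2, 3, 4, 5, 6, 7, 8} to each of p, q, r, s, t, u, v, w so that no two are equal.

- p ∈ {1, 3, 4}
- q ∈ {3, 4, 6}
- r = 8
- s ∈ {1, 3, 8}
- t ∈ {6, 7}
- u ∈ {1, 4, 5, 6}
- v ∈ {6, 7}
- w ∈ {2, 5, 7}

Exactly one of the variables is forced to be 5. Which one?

r has just one choice, so r = 8. Eliminate 8 elsewhere: s.
Among the 7 still-open variables, 2 fits only w (and all 7 values in {1, 2, 3, 4, 5, 6, 7} must be used), so w = 2.
The 6 still-open variables draw from only 6 values {1, 3, 4, 5, 6, 7}, so each is used; only u can be 5, hence u = 5.

u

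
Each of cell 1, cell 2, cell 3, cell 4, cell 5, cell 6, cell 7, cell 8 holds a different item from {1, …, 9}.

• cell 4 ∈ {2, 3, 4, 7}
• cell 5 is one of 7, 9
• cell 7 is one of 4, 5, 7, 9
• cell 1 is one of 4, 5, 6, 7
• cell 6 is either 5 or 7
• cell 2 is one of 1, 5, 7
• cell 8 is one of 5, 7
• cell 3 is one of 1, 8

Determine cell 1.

6

cell 6 and cell 8 share exactly the 2 values {5, 7}; by pigeonhole those values go to them, so strike 5, 7 from cell 1, cell 2, cell 4, cell 5, cell 7.
That leaves cell 2 = 1. So cell 3 can't be 1.
cell 3 has just one choice, so cell 3 = 8.
cell 5's domain is down to {9}, so cell 5 = 9. Remove 9 from cell 7.
cell 7 has just one choice, so cell 7 = 4. Eliminate 4 elsewhere: cell 1, cell 4.
So cell 1 = 6.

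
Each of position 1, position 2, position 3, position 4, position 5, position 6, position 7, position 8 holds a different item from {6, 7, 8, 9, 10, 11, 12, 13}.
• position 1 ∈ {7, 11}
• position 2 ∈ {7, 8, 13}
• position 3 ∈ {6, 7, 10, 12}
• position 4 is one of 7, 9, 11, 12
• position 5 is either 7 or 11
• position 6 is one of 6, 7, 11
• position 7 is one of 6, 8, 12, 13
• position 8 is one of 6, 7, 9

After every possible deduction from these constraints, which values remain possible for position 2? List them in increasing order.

The 8 variables together cover exactly {6, 7, 8, 9, 10, 11, 12, 13} — 8 values for 8 variables — and 10 appears only in position 3's list, so position 3 = 10.
position 1 and position 5 share exactly the 2 values {7, 11}; by pigeonhole those values go to them, so strike 7, 11 from position 2, position 4, position 6, position 8.
position 6 has just one choice, so position 6 = 6. Strike 6 from position 7, position 8.
That leaves position 8 = 9. Remove 9 from position 4.
That leaves position 4 = 12. So position 7 can't be 12.
No further eliminations apply; position 2 can still be any of 8, 13.

8, 13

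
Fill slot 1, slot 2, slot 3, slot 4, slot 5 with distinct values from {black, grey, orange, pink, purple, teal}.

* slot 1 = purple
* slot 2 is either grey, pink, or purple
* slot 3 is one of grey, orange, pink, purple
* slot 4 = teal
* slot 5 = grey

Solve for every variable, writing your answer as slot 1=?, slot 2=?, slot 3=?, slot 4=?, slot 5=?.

slot 1 has just one choice, so slot 1 = purple. Eliminate purple elsewhere: slot 2, slot 3.
slot 4's domain is down to {teal}, so slot 4 = teal.
slot 5's domain is down to {grey}, so slot 5 = grey. So slot 2, slot 3 can't be grey.
slot 2 has just one choice, so slot 2 = pink. So slot 3 can't be pink.
slot 3 has just one choice, so slot 3 = orange.

slot 1=purple, slot 2=pink, slot 3=orange, slot 4=teal, slot 5=grey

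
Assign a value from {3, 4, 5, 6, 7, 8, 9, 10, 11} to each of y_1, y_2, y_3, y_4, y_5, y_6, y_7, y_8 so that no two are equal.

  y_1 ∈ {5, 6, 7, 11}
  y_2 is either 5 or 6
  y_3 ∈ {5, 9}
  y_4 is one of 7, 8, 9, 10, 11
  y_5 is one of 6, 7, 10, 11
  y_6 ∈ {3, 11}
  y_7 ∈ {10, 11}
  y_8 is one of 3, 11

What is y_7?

10

The 8 variables together cover exactly {3, 5, 6, 7, 8, 9, 10, 11} — 8 values for 8 variables — and 8 appears only in y_4's list, so y_4 = 8.
The 7 still-open variables together cover exactly {3, 5, 6, 7, 9, 10, 11} — 7 values for 7 variables — and 9 appears only in y_3's list, so y_3 = 9.
y_6 and y_8 share exactly the 2 values {3, 11}; by pigeonhole those values go to them, so strike 3, 11 from y_1, y_5, y_7.
So y_7 = 10.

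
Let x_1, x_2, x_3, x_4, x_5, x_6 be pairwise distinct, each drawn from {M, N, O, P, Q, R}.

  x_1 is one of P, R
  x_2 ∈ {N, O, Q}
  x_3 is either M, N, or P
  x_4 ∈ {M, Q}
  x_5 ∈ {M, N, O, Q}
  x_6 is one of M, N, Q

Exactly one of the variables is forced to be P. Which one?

x_3

Among the 6 variables, R fits only x_1 (and all 6 values in {M, N, O, P, Q, R} must be used), so x_1 = R.
Among the 5 still-open variables, P fits only x_3 (and all 5 values in {M, N, O, P, Q} must be used), so x_3 = P.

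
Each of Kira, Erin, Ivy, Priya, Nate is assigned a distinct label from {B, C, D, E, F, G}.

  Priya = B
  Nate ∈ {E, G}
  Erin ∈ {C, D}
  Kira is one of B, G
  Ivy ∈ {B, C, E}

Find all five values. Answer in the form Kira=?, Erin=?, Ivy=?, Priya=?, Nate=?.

Priya must be B (only option left). So Kira, Ivy can't be B.
Kira's domain is down to {G}, so Kira = G. Eliminate G elsewhere: Nate.
That leaves Nate = E. So Ivy can't be E.
That leaves Ivy = C. So Erin can't be C.
Erin has just one choice, so Erin = D.

Kira=G, Erin=D, Ivy=C, Priya=B, Nate=E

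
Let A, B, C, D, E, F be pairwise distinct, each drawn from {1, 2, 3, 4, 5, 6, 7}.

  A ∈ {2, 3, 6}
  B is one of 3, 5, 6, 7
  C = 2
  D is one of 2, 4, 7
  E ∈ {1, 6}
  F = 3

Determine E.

1

C must be 2 (only option left). So A, D can't be 2.
F must be 3 (only option left). So A, B can't be 3.
That leaves A = 6. Remove 6 from B, E.
So E = 1.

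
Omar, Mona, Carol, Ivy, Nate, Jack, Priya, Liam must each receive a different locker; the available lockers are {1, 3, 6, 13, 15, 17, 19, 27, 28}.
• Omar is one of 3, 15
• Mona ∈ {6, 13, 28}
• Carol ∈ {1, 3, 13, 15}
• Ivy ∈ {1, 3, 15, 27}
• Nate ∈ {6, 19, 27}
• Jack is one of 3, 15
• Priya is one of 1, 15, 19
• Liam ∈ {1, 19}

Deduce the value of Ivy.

Among the 8 variables, 28 fits only Mona (and all 8 values in {1, 3, 6, 13, 15, 19, 27, 28} must be used), so Mona = 28.
Among the 7 still-open variables, 6 fits only Nate (and all 7 values in {1, 3, 6, 13, 15, 19, 27} must be used), so Nate = 6.
The 6 still-open variables together cover exactly {1, 3, 13, 15, 19, 27} — 6 values for 6 variables — and 13 appears only in Carol's list, so Carol = 13.
The 5 still-open variables draw from only 5 values {1, 3, 15, 19, 27}, so each is used; only Ivy can be 27, hence Ivy = 27.

27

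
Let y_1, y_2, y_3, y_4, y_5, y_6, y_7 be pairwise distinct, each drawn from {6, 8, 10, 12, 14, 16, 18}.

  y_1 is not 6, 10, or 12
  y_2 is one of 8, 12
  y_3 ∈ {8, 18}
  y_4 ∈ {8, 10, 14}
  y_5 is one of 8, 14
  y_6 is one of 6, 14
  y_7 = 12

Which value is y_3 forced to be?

18

y_7 has just one choice, so y_7 = 12. Remove 12 from y_2.
y_2 must be 8 (only option left). So y_1, y_3, y_4, y_5 can't be 8.
So y_3 = 18.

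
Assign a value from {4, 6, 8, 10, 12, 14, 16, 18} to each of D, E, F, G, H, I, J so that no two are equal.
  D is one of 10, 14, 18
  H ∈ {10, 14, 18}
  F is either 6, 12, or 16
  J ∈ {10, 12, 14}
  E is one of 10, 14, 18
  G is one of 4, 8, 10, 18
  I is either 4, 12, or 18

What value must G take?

The 3 variables D, E, H are confined to {10, 14, 18}, which locks those values in; drop them from G, I, J.
That leaves J = 12. Remove 12 from F, I.
I must be 4 (only option left). So G can't be 4.
So G = 8.

8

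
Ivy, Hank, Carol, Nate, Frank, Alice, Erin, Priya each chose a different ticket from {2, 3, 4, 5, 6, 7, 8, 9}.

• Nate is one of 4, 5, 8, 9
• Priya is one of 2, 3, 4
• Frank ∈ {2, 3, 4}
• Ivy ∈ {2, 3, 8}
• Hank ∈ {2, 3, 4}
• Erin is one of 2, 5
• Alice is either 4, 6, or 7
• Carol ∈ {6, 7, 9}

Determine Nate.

9

Hank, Frank, Priya between them cover only {2, 3, 4} — a naked triple. Remove those values from Ivy, Nate, Alice, Erin.
That leaves Ivy = 8. Remove 8 from Nate.
Erin's domain is down to {5}, so Erin = 5. Strike 5 from Nate.
So Nate = 9.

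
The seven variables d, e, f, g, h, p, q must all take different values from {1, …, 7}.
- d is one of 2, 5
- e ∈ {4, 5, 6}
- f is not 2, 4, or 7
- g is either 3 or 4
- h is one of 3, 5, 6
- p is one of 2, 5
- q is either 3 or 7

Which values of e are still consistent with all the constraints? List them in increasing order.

4, 6

The 7 variables together cover exactly {1, 2, 3, 4, 5, 6, 7} — 7 values for 7 variables — and 1 appears only in f's list, so f = 1.
Among the 6 still-open variables, 7 fits only q (and all 6 values in {2, 3, 4, 5, 6, 7} must be used), so q = 7.
The 2 variables d and p are confined to {2, 5}, which locks those values in; drop them from e, h.
No further eliminations apply; e can still be any of 4, 6.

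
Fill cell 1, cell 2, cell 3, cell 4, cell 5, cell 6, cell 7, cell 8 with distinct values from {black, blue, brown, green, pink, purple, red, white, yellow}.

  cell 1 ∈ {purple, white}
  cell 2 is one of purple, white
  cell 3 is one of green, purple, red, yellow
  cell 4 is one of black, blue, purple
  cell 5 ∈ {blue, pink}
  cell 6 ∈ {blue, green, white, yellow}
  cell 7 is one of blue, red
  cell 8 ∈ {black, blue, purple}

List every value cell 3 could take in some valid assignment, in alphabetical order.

green, yellow

Among the 8 variables, pink fits only cell 5 (and all 8 values in {black, blue, green, pink, purple, red, white, yellow} must be used), so cell 5 = pink.
cell 1 and cell 2 between them cover only {purple, white} — a naked pair. Remove those values from cell 3, cell 4, cell 6, cell 8.
cell 4 and cell 8 share exactly the 2 values {black, blue}; by pigeonhole those values go to them, so strike black, blue from cell 6, cell 7.
cell 7 has just one choice, so cell 7 = red. Strike red from cell 3.
No further eliminations apply; cell 3 can still be any of green, yellow.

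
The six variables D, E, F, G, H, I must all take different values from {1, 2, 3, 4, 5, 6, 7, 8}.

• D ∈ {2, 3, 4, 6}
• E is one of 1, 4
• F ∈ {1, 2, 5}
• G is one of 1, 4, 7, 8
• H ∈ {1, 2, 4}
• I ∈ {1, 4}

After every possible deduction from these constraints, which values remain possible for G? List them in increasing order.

The 2 variables E and I are confined to {1, 4}, which locks those values in; drop them from D, F, G, H.
H has just one choice, so H = 2. So D, F can't be 2.
F must be 5 (only option left).
No further eliminations apply; G can still be any of 7, 8.

7, 8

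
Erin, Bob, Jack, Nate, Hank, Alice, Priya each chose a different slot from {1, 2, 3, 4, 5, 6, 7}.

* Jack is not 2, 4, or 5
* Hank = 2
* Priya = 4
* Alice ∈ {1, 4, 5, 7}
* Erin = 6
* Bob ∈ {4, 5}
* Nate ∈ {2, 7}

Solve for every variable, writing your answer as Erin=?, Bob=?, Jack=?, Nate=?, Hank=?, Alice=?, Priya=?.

Erin has just one choice, so Erin = 6. Strike 6 from Jack.
That leaves Hank = 2. So Nate can't be 2.
Priya's domain is down to {4}, so Priya = 4. Strike 4 from Bob, Alice.
Bob has just one choice, so Bob = 5. Eliminate 5 elsewhere: Alice.
Nate has just one choice, so Nate = 7. Remove 7 from Jack, Alice.
Alice must be 1 (only option left). So Jack can't be 1.
Jack must be 3 (only option left).

Erin=6, Bob=5, Jack=3, Nate=7, Hank=2, Alice=1, Priya=4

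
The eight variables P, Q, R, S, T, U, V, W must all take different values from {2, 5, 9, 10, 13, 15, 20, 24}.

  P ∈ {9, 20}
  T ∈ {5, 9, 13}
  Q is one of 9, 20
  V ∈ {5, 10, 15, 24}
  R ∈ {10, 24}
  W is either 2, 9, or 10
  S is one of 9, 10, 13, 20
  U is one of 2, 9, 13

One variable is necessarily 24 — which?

R

Among the 8 variables, 15 fits only V (and all 8 values in {2, 5, 9, 10, 13, 15, 20, 24} must be used), so V = 15.
Among the 7 still-open variables, 5 fits only T (and all 7 values in {2, 5, 9, 10, 13, 20, 24} must be used), so T = 5.
Among the 6 still-open variables, 24 fits only R (and all 6 values in {2, 9, 10, 13, 20, 24} must be used), so R = 24.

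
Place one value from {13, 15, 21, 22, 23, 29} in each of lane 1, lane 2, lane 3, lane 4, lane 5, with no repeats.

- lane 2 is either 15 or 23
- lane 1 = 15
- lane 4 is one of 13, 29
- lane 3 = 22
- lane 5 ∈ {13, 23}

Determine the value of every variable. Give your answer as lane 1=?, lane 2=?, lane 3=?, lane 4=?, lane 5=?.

lane 1=15, lane 2=23, lane 3=22, lane 4=29, lane 5=13

lane 1 has just one choice, so lane 1 = 15. Remove 15 from lane 2.
lane 2 must be 23 (only option left). Strike 23 from lane 5.
That leaves lane 3 = 22.
lane 5 must be 13 (only option left). Strike 13 from lane 4.
lane 4 has just one choice, so lane 4 = 29.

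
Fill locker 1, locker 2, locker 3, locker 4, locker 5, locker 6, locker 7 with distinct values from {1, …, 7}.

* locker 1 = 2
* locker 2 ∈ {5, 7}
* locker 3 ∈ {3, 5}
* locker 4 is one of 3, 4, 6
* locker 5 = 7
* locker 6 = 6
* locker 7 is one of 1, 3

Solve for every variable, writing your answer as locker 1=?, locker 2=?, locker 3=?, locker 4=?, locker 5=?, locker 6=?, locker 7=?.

locker 1 has just one choice, so locker 1 = 2.
locker 5 must be 7 (only option left). So locker 2 can't be 7.
locker 6 must be 6 (only option left). Strike 6 from locker 4.
That leaves locker 2 = 5. Strike 5 from locker 3.
That leaves locker 3 = 3. Eliminate 3 elsewhere: locker 4, locker 7.
locker 4's domain is down to {4}, so locker 4 = 4.
That leaves locker 7 = 1.

locker 1=2, locker 2=5, locker 3=3, locker 4=4, locker 5=7, locker 6=6, locker 7=1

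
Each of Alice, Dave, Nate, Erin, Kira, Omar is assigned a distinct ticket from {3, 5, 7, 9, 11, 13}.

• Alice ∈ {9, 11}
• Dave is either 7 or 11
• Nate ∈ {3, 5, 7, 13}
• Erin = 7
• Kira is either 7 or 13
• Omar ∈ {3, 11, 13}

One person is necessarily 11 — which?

Erin has just one choice, so Erin = 7. So Dave, Nate, Kira can't be 7.
So 11 goes to Dave.

Dave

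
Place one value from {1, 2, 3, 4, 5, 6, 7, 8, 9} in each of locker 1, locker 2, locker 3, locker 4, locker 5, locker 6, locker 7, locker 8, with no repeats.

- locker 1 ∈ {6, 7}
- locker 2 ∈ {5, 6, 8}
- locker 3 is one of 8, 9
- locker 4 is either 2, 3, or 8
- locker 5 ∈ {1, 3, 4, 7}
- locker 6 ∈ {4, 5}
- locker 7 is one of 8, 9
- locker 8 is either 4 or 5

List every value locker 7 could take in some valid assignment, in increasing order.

8, 9

locker 3 and locker 7 share exactly the 2 values {8, 9}; by pigeonhole those values go to them, so strike 8, 9 from locker 2, locker 4.
The 2 variables locker 6 and locker 8 are confined to {4, 5}, which locks those values in; drop them from locker 2, locker 5.
That leaves locker 2 = 6. So locker 1 can't be 6.
That leaves locker 1 = 7. Eliminate 7 elsewhere: locker 5.
No further eliminations apply; locker 7 can still be any of 8, 9.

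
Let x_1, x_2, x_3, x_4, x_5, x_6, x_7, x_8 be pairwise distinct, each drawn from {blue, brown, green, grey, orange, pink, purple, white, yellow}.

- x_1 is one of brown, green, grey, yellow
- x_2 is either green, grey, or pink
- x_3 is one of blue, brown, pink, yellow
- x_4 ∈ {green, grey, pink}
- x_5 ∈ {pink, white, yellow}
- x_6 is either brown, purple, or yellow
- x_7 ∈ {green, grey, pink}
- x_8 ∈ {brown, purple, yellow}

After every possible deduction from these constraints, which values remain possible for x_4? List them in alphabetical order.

Among the 8 variables, blue fits only x_3 (and all 8 values in {blue, brown, green, grey, pink, purple, white, yellow} must be used), so x_3 = blue.
Among the 7 still-open variables, white fits only x_5 (and all 7 values in {brown, green, grey, pink, purple, white, yellow} must be used), so x_5 = white.
x_2, x_4, x_7 share exactly the 3 values {green, grey, pink}; by pigeonhole those values go to them, so strike green, grey, pink from x_1.
No further eliminations apply; x_4 can still be any of green, grey, pink.

green, grey, pink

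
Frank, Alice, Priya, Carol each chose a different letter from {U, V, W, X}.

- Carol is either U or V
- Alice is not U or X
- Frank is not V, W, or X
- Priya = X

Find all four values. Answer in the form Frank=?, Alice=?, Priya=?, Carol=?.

Frank=U, Alice=W, Priya=X, Carol=V

Frank's domain is down to {U}, so Frank = U. So Carol can't be U.
Priya has just one choice, so Priya = X.
Carol's domain is down to {V}, so Carol = V. Remove V from Alice.
Alice's domain is down to {W}, so Alice = W.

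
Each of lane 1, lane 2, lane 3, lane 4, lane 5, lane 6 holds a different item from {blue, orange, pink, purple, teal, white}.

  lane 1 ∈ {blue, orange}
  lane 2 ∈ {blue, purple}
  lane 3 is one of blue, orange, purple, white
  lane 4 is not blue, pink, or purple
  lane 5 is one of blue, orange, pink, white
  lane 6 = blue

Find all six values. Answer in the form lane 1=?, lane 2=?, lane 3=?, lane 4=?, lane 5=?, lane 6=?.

lane 6 has just one choice, so lane 6 = blue. So lane 1, lane 2, lane 3, lane 5 can't be blue.
lane 1's domain is down to {orange}, so lane 1 = orange. So lane 3, lane 4, lane 5 can't be orange.
lane 2 has just one choice, so lane 2 = purple. Strike purple from lane 3.
lane 3's domain is down to {white}, so lane 3 = white. Remove white from lane 4, lane 5.
lane 4's domain is down to {teal}, so lane 4 = teal.
lane 5 must be pink (only option left).

lane 1=orange, lane 2=purple, lane 3=white, lane 4=teal, lane 5=pink, lane 6=blue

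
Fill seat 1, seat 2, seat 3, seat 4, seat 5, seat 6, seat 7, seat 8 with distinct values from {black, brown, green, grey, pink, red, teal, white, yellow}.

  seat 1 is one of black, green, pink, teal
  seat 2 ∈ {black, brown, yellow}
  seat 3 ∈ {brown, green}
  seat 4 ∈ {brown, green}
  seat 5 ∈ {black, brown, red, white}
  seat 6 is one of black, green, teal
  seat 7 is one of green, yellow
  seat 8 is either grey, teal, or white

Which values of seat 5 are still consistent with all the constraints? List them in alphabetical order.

seat 3 and seat 4 between them cover only {brown, green} — a naked pair. Remove those values from seat 1, seat 2, seat 5, seat 6, seat 7.
seat 7 must be yellow (only option left). Eliminate yellow elsewhere: seat 2.
seat 2's domain is down to {black}, so seat 2 = black. So seat 1, seat 5, seat 6 can't be black.
seat 6 has just one choice, so seat 6 = teal. Remove teal from seat 1, seat 8.
That leaves seat 1 = pink.
No further eliminations apply; seat 5 can still be any of red, white.

red, white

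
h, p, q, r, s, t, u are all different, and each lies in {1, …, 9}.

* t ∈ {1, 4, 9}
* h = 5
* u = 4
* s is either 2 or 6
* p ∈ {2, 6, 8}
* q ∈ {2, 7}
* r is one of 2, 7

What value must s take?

6

h has just one choice, so h = 5.
u's domain is down to {4}, so u = 4. Strike 4 from t.
The 2 variables q and r are confined to {2, 7}, which locks those values in; drop them from p, s.
So s = 6.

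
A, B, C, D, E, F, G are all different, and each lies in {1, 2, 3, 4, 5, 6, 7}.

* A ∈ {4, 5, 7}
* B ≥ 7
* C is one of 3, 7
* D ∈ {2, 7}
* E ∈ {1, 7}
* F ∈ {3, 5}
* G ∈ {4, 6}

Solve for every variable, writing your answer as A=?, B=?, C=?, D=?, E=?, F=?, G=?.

B must be 7 (only option left). Remove 7 from A, C, D, E.
That leaves C = 3. Strike 3 from F.
That leaves D = 2.
E's domain is down to {1}, so E = 1.
F must be 5 (only option left). Strike 5 from A.
A must be 4 (only option left). Strike 4 from G.
G must be 6 (only option left).

A=4, B=7, C=3, D=2, E=1, F=5, G=6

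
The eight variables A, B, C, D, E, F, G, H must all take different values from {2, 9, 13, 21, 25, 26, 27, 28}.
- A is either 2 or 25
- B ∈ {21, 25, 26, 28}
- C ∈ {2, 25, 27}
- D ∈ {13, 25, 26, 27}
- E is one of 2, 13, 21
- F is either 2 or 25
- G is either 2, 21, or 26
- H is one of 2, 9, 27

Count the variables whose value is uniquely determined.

3

The 8 variables draw from only 8 values {2, 9, 13, 21, 25, 26, 27, 28}, so each is used; only H can be 9, hence H = 9.
The 7 still-open variables together cover exactly {2, 13, 21, 25, 26, 27, 28} — 7 values for 7 variables — and 28 appears only in B's list, so B = 28.
A and F share exactly the 2 values {2, 25}; by pigeonhole those values go to them, so strike 2, 25 from C, D, E, G.
C has just one choice, so C = 27. So D can't be 27.
Determined: B=28, C=27, H=9. The other variables each still have more than one consistent value. That makes 3.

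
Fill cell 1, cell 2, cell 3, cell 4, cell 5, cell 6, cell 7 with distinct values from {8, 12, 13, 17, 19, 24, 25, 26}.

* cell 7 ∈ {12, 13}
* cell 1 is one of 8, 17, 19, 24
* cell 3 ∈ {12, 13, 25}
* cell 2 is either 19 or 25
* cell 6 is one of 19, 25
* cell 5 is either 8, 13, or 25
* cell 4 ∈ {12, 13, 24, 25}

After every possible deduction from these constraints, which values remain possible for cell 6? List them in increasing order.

19, 25

The 7 variables draw from only 7 values {8, 12, 13, 17, 19, 24, 25}, so each is used; only cell 1 can be 17, hence cell 1 = 17.
Among the 6 still-open variables, 8 fits only cell 5 (and all 6 values in {8, 12, 13, 19, 24, 25} must be used), so cell 5 = 8.
Among the 5 still-open variables, 24 fits only cell 4 (and all 5 values in {12, 13, 19, 24, 25} must be used), so cell 4 = 24.
cell 2 and cell 6 share exactly the 2 values {19, 25}; by pigeonhole those values go to them, so strike 19, 25 from cell 3.
No further eliminations apply; cell 6 can still be any of 19, 25.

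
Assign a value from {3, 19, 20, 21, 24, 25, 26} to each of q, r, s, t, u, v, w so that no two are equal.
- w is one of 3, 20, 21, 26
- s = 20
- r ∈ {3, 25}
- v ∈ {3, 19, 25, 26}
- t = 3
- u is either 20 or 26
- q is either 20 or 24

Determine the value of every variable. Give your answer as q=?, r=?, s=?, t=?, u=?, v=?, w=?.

s's domain is down to {20}, so s = 20. Strike 20 from q, u, w.
t must be 3 (only option left). Remove 3 from r, v, w.
u must be 26 (only option left). Eliminate 26 elsewhere: v, w.
That leaves w = 21.
q has just one choice, so q = 24.
r must be 25 (only option left). Strike 25 from v.
v has just one choice, so v = 19.

q=24, r=25, s=20, t=3, u=26, v=19, w=21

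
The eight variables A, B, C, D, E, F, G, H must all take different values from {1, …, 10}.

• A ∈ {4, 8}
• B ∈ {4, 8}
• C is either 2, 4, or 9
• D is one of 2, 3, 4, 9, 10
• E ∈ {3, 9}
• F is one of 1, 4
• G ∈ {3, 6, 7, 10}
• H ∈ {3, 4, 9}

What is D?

10

The 2 variables A and B are confined to {4, 8}, which locks those values in; drop them from C, D, F, H.
F has just one choice, so F = 1.
The 2 variables E and H are confined to {3, 9}, which locks those values in; drop them from C, D, G.
C has just one choice, so C = 2. Remove 2 from D.
So D = 10.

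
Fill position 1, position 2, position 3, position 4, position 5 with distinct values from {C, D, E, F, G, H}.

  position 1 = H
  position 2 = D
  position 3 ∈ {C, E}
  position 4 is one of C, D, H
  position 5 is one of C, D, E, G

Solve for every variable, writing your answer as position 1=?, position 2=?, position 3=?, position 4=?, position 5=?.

position 1's domain is down to {H}, so position 1 = H. Strike H from position 4.
position 2 must be D (only option left). Eliminate D elsewhere: position 4, position 5.
position 4 must be C (only option left). So position 3, position 5 can't be C.
position 3 has just one choice, so position 3 = E. So position 5 can't be E.
position 5's domain is down to {G}, so position 5 = G.

position 1=H, position 2=D, position 3=E, position 4=C, position 5=G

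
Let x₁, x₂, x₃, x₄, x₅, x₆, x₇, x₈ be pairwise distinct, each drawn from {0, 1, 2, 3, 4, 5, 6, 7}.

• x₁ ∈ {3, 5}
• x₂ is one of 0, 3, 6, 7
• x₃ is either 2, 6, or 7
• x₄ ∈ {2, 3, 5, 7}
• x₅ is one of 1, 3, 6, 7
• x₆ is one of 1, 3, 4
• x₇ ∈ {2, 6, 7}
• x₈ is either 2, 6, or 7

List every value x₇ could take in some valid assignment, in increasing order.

2, 6, 7

The 8 variables together cover exactly {0, 1, 2, 3, 4, 5, 6, 7} — 8 values for 8 variables — and 0 appears only in x₂'s list, so x₂ = 0.
Among the 7 still-open variables, 4 fits only x₆ (and all 7 values in {1, 2, 3, 4, 5, 6, 7} must be used), so x₆ = 4.
Among the 6 still-open variables, 1 fits only x₅ (and all 6 values in {1, 2, 3, 5, 6, 7} must be used), so x₅ = 1.
x₃, x₇, x₈ between them cover only {2, 6, 7} — a naked triple. Remove those values from x₄.
No further eliminations apply; x₇ can still be any of 2, 6, 7.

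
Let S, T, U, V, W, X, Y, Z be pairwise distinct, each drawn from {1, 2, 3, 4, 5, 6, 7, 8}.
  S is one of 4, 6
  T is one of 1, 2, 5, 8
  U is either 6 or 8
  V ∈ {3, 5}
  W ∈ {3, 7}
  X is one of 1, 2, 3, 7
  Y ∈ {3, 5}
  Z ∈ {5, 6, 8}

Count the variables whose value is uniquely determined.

The 8 variables draw from only 8 values {1, 2, 3, 4, 5, 6, 7, 8}, so each is used; only S can be 4, hence S = 4.
V and Y between them cover only {3, 5} — a naked pair. Remove those values from T, W, X, Z.
W's domain is down to {7}, so W = 7. So X can't be 7.
U and Z between them cover only {6, 8} — a naked pair. Remove those values from T.
Determined: S=4, W=7. The other variables each still have more than one consistent value. That makes 2.

2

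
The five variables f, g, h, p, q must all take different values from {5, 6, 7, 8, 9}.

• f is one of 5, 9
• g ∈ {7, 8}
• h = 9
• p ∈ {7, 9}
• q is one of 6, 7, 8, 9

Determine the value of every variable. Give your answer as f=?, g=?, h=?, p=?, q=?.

f=5, g=8, h=9, p=7, q=6

h has just one choice, so h = 9. Strike 9 from f, p, q.
p must be 7 (only option left). Strike 7 from g, q.
That leaves f = 5.
g's domain is down to {8}, so g = 8. Remove 8 from q.
q must be 6 (only option left).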